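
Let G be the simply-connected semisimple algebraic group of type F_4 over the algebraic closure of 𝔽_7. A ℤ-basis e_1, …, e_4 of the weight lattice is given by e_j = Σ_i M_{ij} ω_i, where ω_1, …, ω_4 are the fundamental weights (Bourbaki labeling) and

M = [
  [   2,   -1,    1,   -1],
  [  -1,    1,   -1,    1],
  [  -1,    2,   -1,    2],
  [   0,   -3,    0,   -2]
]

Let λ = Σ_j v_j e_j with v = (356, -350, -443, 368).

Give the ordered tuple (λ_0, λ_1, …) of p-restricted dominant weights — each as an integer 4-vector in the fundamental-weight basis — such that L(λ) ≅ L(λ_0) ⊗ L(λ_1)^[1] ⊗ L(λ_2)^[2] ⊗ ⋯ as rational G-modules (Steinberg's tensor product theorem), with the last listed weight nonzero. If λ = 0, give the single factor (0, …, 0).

((6, 0, 4, 6), (0, 1, 3, 2), (5, 2, 2, 6))

Converting to the ω-basis (c_i = row i of M dotted with v = (356, -350, -443, 368)):
  c_1 = 2·356 + (-1)·(-350) + (1)·(-443) + (-1)·(368) = 251
  c_2 = (-1)·(356) + (1)·(-350) + (-1)·(-443) + 1·368 = 105
  c_3 = (-1)·(356) + (2)·(-350) + (-1)·(-443) + 2·368 = 123
  c_4 = 0·356 + (-3)·(-350) + (0)·(-443) + (-2)·(368) = 314
Writing each c_i in base p = 7:
  c_1 = 251 = 6·7^0 + 0·7^1 + 5·7^2
  c_2 = 105 = 0·7^0 + 1·7^1 + 2·7^2
  c_3 = 123 = 4·7^0 + 3·7^1 + 2·7^2
  c_4 = 314 = 6·7^0 + 2·7^1 + 6·7^2
λ_0 = (6, 0, 4, 6)
λ_1 = (0, 1, 3, 2)
λ_2 = (5, 2, 2, 6)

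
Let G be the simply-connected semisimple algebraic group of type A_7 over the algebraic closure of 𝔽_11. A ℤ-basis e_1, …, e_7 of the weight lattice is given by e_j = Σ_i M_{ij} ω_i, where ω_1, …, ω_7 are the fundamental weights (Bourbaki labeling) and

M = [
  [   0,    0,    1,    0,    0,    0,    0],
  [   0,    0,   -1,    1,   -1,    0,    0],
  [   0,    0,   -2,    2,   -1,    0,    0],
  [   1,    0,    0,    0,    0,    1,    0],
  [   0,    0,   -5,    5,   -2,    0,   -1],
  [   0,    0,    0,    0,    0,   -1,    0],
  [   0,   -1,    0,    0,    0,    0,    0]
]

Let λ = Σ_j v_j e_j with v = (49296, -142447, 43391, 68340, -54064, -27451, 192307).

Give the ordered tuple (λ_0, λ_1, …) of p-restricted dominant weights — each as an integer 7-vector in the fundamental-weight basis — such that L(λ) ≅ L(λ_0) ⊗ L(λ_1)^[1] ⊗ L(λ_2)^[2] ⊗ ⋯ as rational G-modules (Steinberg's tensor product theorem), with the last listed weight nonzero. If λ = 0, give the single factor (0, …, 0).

Change of basis e → ω: c = M·v where v = (49296, -142447, 43391, 68340, -54064, -27451, 192307):
  c_1 = (0)·(49296) + (0)·(-142447) + (1)·(43391) + (0)·(68340) + (0)·(-54064) + (0)·(-27451) + (0)·(192307) = 43391
  c_2 = (0)·(49296) + (0)·(-142447) + (-1)·(43391) + (1)·(68340) + (-1)·(-54064) + (0)·(-27451) + (0)·(192307) = 79013
  c_3 = (0)·(49296) + (0)·(-142447) + (-2)·(43391) + (2)·(68340) + (-1)·(-54064) + (0)·(-27451) + (0)·(192307) = 103962
  c_4 = (1)·(49296) + (0)·(-142447) + (0)·(43391) + (0)·(68340) + (0)·(-54064) + (1)·(-27451) + (0)·(192307) = 21845
  c_5 = (0)·(49296) + (0)·(-142447) + (-5)·(43391) + (5)·(68340) + (-2)·(-54064) + (0)·(-27451) + (-1)·(192307) = 40566
  c_6 = (0)·(49296) + (0)·(-142447) + (0)·(43391) + (0)·(68340) + (0)·(-54064) + (-1)·(-27451) + (0)·(192307) = 27451
  c_7 = (0)·(49296) + (-1)·(-142447) + (0)·(43391) + (0)·(68340) + (0)·(-54064) + (0)·(-27451) + (0)·(192307) = 142447
Expand coordinatewise in base 11:
  c_1 = 43391 = 7·11^0 + 6·11^1 + 6·11^2 + 10·11^3 + 2·11^4
  c_2 = 79013 = 0·11^0 + 0·11^1 + 4·11^2 + 4·11^3 + 5·11^4
  c_3 = 103962 = 1·11^0 + 2·11^1 + 1·11^2 + 1·11^3 + 7·11^4
  c_4 = 21845 = 10·11^0 + 5·11^1 + 4·11^2 + 5·11^3 + 1·11^4
  c_5 = 40566 = 9·11^0 + 2·11^1 + 5·11^2 + 8·11^3 + 2·11^4
  c_6 = 27451 = 6·11^0 + 9·11^1 + 6·11^2 + 9·11^3 + 1·11^4
  c_7 = 142447 = 8·11^0 + 2·11^1 + 0·11^2 + 8·11^3 + 9·11^4
λ_0 = (7, 0, 1, 10, 9, 6, 8)
λ_1 = (6, 0, 2, 5, 2, 9, 2)
λ_2 = (6, 4, 1, 4, 5, 6, 0)
λ_3 = (10, 4, 1, 5, 8, 9, 8)
λ_4 = (2, 5, 7, 1, 2, 1, 9)

((7, 0, 1, 10, 9, 6, 8), (6, 0, 2, 5, 2, 9, 2), (6, 4, 1, 4, 5, 6, 0), (10, 4, 1, 5, 8, 9, 8), (2, 5, 7, 1, 2, 1, 9))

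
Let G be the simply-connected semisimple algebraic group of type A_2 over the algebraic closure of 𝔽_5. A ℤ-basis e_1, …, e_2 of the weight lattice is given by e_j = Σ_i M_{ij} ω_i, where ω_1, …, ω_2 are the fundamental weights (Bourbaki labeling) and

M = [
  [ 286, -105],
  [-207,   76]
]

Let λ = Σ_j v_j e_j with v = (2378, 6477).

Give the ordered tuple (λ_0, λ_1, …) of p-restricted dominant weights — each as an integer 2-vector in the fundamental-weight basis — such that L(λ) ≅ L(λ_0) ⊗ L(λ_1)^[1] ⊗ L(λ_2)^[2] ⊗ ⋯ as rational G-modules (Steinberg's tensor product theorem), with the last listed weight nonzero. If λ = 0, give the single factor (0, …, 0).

((3, 1), (4, 1))

Compute c_i = Σ_j M_{ij} v_j with v = (2378, 6477):
  c_1 = 286*2378 + -105*6477 = 23
  c_2 = -207*2378 + 76*6477 = 6
p = 5; digits c_i = Σ_j d_{ij}·5^j, 0 ≤ d_{ij} < 5:
  c_1 = 23 = 3·5^0 + 4·5^1
  c_2 = 6 = 1·5^0 + 1·5^1
p-restricted factor λ_0 = (3, 1)
p-restricted factor λ_1 = (4, 1)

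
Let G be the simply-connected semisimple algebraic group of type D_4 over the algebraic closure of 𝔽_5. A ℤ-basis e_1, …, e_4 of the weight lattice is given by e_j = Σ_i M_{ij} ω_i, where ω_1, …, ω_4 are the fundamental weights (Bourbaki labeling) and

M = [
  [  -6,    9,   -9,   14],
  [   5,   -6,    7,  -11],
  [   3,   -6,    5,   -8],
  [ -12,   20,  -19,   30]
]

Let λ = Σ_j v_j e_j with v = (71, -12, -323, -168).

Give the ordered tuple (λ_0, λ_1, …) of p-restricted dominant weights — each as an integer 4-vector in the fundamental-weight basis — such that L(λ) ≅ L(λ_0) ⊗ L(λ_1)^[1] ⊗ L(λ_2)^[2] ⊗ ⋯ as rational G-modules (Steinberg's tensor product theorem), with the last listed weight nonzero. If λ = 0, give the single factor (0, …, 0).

((1, 4, 4, 0), (4, 2, 2, 1))

Converting to the ω-basis (c_i = row i of M dotted with v = (71, -12, -323, -168)):
  c_1 = -6*71 + 9*-12 + -9*-323 + 14*-168 = 21
  c_2 = 5*71 + -6*-12 + 7*-323 + -11*-168 = 14
  c_3 = 3*71 + -6*-12 + 5*-323 + -8*-168 = 14
  c_4 = -12*71 + 20*-12 + -19*-323 + 30*-168 = 5
Base-5 expansion of each c_i:
  c_1 = 21 = 1·5^0 + 4·5^1
  c_2 = 14 = 4·5^0 + 2·5^1
  c_3 = 14 = 4·5^0 + 2·5^1
  c_4 = 5 = 0·5^0 + 1·5^1
p-restricted factor λ_0 = (1, 4, 4, 0)
p-restricted factor λ_1 = (4, 2, 2, 1)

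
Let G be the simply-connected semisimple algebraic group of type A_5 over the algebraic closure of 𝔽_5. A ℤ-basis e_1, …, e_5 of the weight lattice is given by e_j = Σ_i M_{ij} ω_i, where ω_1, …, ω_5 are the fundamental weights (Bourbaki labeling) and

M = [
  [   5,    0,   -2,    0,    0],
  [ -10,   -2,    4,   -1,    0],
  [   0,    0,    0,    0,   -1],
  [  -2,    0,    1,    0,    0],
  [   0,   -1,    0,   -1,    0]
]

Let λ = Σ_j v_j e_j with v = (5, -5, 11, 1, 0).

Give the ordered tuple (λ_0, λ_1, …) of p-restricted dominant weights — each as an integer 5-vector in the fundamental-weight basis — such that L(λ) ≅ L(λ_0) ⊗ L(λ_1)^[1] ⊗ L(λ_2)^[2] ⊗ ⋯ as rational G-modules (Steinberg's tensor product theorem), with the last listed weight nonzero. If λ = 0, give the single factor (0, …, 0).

((3, 3, 0, 1, 4),)

In the fundamental-weight basis, λ has coordinates c = M·v (v = (5, -5, 11, 1, 0)):
  c_1 = (5)·(5) + (0)·(-5) + (-2)·(11) + (0)·(1) + (0)·(0) = 3
  c_2 = (-10)·(5) + (-2)·(-5) + (4)·(11) + (-1)·(1) + (0)·(0) = 3
  c_3 = (0)·(5) + (0)·(-5) + (0)·(11) + (0)·(1) + (-1)·(0) = 0
  c_4 = (-2)·(5) + (0)·(-5) + (1)·(11) + (0)·(1) + (0)·(0) = 1
  c_5 = (0)·(5) + (-1)·(-5) + (0)·(11) + (-1)·(1) + (0)·(0) = 4
Expand coordinatewise in base 5:
  c_1 = 3 = 3·5^0
  c_2 = 3 = 3·5^0
  c_3 = 0
  c_4 = 1 = 1·5^0
  c_5 = 4 = 4·5^0
Factor λ_0 = (3, 3, 0, 1, 4)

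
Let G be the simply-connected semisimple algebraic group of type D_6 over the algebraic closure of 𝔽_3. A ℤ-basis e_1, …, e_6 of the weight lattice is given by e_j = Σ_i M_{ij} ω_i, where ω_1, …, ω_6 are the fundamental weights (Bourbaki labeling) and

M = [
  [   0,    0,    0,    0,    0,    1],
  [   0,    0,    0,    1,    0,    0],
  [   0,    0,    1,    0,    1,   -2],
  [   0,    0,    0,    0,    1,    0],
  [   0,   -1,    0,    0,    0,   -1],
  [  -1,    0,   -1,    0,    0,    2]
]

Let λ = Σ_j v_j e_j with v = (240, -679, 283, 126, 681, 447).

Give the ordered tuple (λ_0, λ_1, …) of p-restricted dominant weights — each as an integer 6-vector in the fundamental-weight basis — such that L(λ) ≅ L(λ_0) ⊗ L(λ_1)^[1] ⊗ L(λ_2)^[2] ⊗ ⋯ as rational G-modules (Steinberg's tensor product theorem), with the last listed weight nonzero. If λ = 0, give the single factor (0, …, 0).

((0, 0, 1, 0, 1, 2), (2, 0, 2, 2, 2, 0), (1, 2, 1, 0, 1, 2), (1, 1, 2, 1, 2, 1), (2, 1, 0, 2, 2, 1), (1, 0, 0, 2, 0, 1))

Converting to the ω-basis (c_i = row i of M dotted with v = (240, -679, 283, 126, 681, 447)):
  c_1 = 0*240 + 0*-679 + 0*283 + 0*126 + 0*681 + 1*447 = 447
  c_2 = 0*240 + 0*-679 + 0*283 + 1*126 + 0*681 + 0*447 = 126
  c_3 = 0*240 + 0*-679 + 1*283 + 0*126 + 1*681 + -2*447 = 70
  c_4 = 0*240 + 0*-679 + 0*283 + 0*126 + 1*681 + 0*447 = 681
  c_5 = 0*240 + -1*-679 + 0*283 + 0*126 + 0*681 + -1*447 = 232
  c_6 = -1*240 + 0*-679 + -1*283 + 0*126 + 0*681 + 2*447 = 371
Writing each c_i in base p = 3:
  c_1 = 447 = 0·3^0 + 2·3^1 + 1·3^2 + 1·3^3 + 2·3^4 + 1·3^5
  c_2 = 126 = 0·3^0 + 0·3^1 + 2·3^2 + 1·3^3 + 1·3^4
  c_3 = 70 = 1·3^0 + 2·3^1 + 1·3^2 + 2·3^3
  c_4 = 681 = 0·3^0 + 2·3^1 + 0·3^2 + 1·3^3 + 2·3^4 + 2·3^5
  c_5 = 232 = 1·3^0 + 2·3^1 + 1·3^2 + 2·3^3 + 2·3^4
  c_6 = 371 = 2·3^0 + 0·3^1 + 2·3^2 + 1·3^3 + 1·3^4 + 1·3^5
p-restricted factor λ_0 = (0, 0, 1, 0, 1, 2)
p-restricted factor λ_1 = (2, 0, 2, 2, 2, 0)
p-restricted factor λ_2 = (1, 2, 1, 0, 1, 2)
p-restricted factor λ_3 = (1, 1, 2, 1, 2, 1)
p-restricted factor λ_4 = (2, 1, 0, 2, 2, 1)
p-restricted factor λ_5 = (1, 0, 0, 2, 0, 1)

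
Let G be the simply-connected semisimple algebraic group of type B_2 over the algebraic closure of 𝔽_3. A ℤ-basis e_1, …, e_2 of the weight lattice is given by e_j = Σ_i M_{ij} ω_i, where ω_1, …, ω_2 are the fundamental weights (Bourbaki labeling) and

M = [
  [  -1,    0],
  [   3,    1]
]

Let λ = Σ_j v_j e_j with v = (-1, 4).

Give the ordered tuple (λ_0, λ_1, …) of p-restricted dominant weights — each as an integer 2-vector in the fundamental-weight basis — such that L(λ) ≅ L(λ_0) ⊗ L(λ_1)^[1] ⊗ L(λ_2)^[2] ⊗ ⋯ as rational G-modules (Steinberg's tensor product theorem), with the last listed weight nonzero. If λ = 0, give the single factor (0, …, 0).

Change of basis e → ω: c = M·v where v = (-1, 4):
  c_1 = (-1)·(-1) + (0)·(4) = 1
  c_2 = (3)·(-1) + (1)·(4) = 1
p = 3; digits c_i = Σ_j d_{ij}·3^j, 0 ≤ d_{ij} < 3:
  c_1 = 1 = 1·3^0
  c_2 = 1 = 1·3^0
λ_0 = (1, 1)

((1, 1),)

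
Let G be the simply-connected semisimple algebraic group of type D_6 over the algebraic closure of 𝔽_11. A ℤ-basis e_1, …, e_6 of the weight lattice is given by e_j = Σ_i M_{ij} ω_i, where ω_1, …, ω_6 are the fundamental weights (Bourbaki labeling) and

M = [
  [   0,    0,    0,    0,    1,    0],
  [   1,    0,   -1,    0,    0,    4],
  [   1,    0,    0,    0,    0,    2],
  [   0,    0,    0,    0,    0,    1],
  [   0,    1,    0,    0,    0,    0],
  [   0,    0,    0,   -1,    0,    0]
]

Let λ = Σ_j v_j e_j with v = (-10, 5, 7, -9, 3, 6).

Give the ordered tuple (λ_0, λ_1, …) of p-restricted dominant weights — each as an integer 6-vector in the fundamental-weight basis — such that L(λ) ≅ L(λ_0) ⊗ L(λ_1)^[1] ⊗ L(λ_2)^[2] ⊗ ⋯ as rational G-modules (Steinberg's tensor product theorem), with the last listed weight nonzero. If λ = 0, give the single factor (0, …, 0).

ω-coordinates c = M·v, v = (-10, 5, 7, -9, 3, 6):
  c_1 = 0*-10 + 0*5 + 0*7 + 0*-9 + 1*3 + 0*6 = 3
  c_2 = 1*-10 + 0*5 + -1*7 + 0*-9 + 0*3 + 4*6 = 7
  c_3 = 1*-10 + 0*5 + 0*7 + 0*-9 + 0*3 + 2*6 = 2
  c_4 = 0*-10 + 0*5 + 0*7 + 0*-9 + 0*3 + 1*6 = 6
  c_5 = 0*-10 + 1*5 + 0*7 + 0*-9 + 0*3 + 0*6 = 5
  c_6 = 0*-10 + 0*5 + 0*7 + -1*-9 + 0*3 + 0*6 = 9
Writing each c_i in base p = 11:
  c_1 = 3 = 3·11^0
  c_2 = 7 = 7·11^0
  c_3 = 2 = 2·11^0
  c_4 = 6 = 6·11^0
  c_5 = 5 = 5·11^0
  c_6 = 9 = 9·11^0
λ_0 = (3, 7, 2, 6, 5, 9)

((3, 7, 2, 6, 5, 9),)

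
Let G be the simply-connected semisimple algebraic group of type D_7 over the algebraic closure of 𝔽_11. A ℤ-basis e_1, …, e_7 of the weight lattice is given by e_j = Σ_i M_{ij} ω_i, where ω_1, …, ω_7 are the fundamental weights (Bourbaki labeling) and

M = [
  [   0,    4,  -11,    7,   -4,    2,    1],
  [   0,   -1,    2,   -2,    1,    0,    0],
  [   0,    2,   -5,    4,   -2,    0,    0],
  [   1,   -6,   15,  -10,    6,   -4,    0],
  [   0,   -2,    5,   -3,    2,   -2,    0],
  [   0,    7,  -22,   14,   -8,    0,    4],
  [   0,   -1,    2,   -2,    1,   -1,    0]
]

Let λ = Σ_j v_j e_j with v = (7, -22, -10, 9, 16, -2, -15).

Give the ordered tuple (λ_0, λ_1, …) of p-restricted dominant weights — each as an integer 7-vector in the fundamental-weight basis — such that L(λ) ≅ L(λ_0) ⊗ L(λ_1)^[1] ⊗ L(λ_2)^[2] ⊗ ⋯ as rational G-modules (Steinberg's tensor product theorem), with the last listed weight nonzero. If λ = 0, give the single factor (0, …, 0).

ω-coordinates c = M·v, v = (7, -22, -10, 9, 16, -2, -15):
  c_1 = 0·7 + (4)·(-22) + (-11)·(-10) + 7·9 + (-4)·(16) + (2)·(-2) + (1)·(-15) = 2
  c_2 = 0·7 + (-1)·(-22) + (2)·(-10) + (-2)·(9) + 1·16 + (0)·(-2) + (0)·(-15) = 0
  c_3 = 0·7 + (2)·(-22) + (-5)·(-10) + 4·9 + (-2)·(16) + (0)·(-2) + (0)·(-15) = 10
  c_4 = 1·7 + (-6)·(-22) + (15)·(-10) + (-10)·(9) + 6·16 + (-4)·(-2) + (0)·(-15) = 3
  c_5 = 0·7 + (-2)·(-22) + (5)·(-10) + (-3)·(9) + 2·16 + (-2)·(-2) + (0)·(-15) = 3
  c_6 = 0·7 + (7)·(-22) + (-22)·(-10) + 14·9 + (-8)·(16) + (0)·(-2) + (4)·(-15) = 4
  c_7 = 0·7 + (-1)·(-22) + (2)·(-10) + (-2)·(9) + 1·16 + (-1)·(-2) + (0)·(-15) = 2
p = 11; digits c_i = Σ_j d_{ij}·11^j, 0 ≤ d_{ij} < 11:
  c_1 = 2 = 2·11^0
  c_2 = 0
  c_3 = 10 = 10·11^0
  c_4 = 3 = 3·11^0
  c_5 = 3 = 3·11^0
  c_6 = 4 = 4·11^0
  c_7 = 2 = 2·11^0
λ_0 = (2, 0, 10, 3, 3, 4, 2)

((2, 0, 10, 3, 3, 4, 2),)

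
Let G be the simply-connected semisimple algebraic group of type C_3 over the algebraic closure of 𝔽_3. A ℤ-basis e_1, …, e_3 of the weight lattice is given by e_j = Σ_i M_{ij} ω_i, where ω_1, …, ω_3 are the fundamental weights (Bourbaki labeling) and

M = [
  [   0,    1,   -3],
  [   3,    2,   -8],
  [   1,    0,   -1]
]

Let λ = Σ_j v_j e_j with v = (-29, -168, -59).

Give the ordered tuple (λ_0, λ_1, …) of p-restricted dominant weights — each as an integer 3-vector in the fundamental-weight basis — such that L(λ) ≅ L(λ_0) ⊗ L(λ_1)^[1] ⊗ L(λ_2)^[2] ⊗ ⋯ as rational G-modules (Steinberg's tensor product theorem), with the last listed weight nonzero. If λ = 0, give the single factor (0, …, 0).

((0, 1, 0), (0, 1, 1), (1, 2, 0), (0, 1, 1))

Converting to the ω-basis (c_i = row i of M dotted with v = (-29, -168, -59)):
  c_1 = 0*-29 + 1*-168 + -3*-59 = 9
  c_2 = 3*-29 + 2*-168 + -8*-59 = 49
  c_3 = 1*-29 + 0*-168 + -1*-59 = 30
Writing each c_i in base p = 3:
  c_1 = 9 = 0·3^0 + 0·3^1 + 1·3^2
  c_2 = 49 = 1·3^0 + 1·3^1 + 2·3^2 + 1·3^3
  c_3 = 30 = 0·3^0 + 1·3^1 + 0·3^2 + 1·3^3
p-restricted factor λ_0 = (0, 1, 0)
p-restricted factor λ_1 = (0, 1, 1)
p-restricted factor λ_2 = (1, 2, 0)
p-restricted factor λ_3 = (0, 1, 1)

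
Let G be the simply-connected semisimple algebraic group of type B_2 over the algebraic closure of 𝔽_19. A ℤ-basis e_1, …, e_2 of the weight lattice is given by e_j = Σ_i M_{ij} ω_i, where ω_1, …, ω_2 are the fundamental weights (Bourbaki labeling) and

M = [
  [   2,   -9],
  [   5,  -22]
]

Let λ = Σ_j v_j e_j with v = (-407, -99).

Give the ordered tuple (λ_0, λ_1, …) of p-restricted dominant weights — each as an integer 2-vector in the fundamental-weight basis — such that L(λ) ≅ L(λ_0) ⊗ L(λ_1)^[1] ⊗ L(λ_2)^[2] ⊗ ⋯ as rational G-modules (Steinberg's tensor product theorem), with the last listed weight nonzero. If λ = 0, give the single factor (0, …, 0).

((1, 10), (4, 7))

Compute c_i = Σ_j M_{ij} v_j with v = (-407, -99):
  c_1 = 2*-407 + -9*-99 = 77
  c_2 = 5*-407 + -22*-99 = 143
Base-19 expansion of each c_i:
  c_1 = 77 = 1·19^0 + 4·19^1
  c_2 = 143 = 10·19^0 + 7·19^1
Factor λ_0 = (1, 10)
Factor λ_1 = (4, 7)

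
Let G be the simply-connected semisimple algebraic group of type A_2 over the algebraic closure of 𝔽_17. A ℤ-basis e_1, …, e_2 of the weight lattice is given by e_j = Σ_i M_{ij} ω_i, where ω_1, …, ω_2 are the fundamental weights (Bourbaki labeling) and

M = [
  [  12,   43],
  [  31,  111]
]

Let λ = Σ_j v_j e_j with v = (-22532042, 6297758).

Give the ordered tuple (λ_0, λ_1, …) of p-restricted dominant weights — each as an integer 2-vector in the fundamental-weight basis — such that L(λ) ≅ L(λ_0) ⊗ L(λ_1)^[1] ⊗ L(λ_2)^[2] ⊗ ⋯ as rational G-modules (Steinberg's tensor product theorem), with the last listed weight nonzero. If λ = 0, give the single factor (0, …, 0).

Change of basis e → ω: c = M·v where v = (-22532042, 6297758):
  c_1 = (12)·(-22532042) + 43·6297758 = 419090
  c_2 = (31)·(-22532042) + 111·6297758 = 557836
p = 17; digits c_i = Σ_j d_{ij}·17^j, 0 ≤ d_{ij} < 17:
  c_1 = 419090 = 6·17^0 + 2·17^1 + 5·17^2 + 0·17^3 + 5·17^4
  c_2 = 557836 = 15·17^0 + 3·17^1 + 9·17^2 + 11·17^3 + 6·17^4
Factor λ_0 = (6, 15)
Factor λ_1 = (2, 3)
Factor λ_2 = (5, 9)
Factor λ_3 = (0, 11)
Factor λ_4 = (5, 6)

((6, 15), (2, 3), (5, 9), (0, 11), (5, 6))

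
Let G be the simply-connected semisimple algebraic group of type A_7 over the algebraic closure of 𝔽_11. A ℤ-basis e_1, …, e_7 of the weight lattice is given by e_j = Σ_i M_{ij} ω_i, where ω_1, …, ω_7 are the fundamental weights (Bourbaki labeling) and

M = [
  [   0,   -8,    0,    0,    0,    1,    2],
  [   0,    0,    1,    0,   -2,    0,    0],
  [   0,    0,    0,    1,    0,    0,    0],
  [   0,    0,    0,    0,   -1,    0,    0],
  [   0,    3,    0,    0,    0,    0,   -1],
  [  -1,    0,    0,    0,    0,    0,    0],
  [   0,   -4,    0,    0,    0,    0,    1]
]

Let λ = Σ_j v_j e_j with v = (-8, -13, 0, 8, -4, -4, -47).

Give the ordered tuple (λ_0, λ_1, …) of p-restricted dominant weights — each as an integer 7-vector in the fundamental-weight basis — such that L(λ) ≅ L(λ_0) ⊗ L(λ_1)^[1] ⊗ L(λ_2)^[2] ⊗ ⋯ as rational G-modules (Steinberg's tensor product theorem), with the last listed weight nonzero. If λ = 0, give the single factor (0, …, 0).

((6, 8, 8, 4, 8, 8, 5),)

ω-coordinates c = M·v, v = (-8, -13, 0, 8, -4, -4, -47):
  c_1 = 0*-8 + -8*-13 + 0*0 + 0*8 + 0*-4 + 1*-4 + 2*-47 = 6
  c_2 = 0*-8 + 0*-13 + 1*0 + 0*8 + -2*-4 + 0*-4 + 0*-47 = 8
  c_3 = 0*-8 + 0*-13 + 0*0 + 1*8 + 0*-4 + 0*-4 + 0*-47 = 8
  c_4 = 0*-8 + 0*-13 + 0*0 + 0*8 + -1*-4 + 0*-4 + 0*-47 = 4
  c_5 = 0*-8 + 3*-13 + 0*0 + 0*8 + 0*-4 + 0*-4 + -1*-47 = 8
  c_6 = -1*-8 + 0*-13 + 0*0 + 0*8 + 0*-4 + 0*-4 + 0*-47 = 8
  c_7 = 0*-8 + -4*-13 + 0*0 + 0*8 + 0*-4 + 0*-4 + 1*-47 = 5
Writing each c_i in base p = 11:
  c_1 = 6 = 6·11^0
  c_2 = 8 = 8·11^0
  c_3 = 8 = 8·11^0
  c_4 = 4 = 4·11^0
  c_5 = 8 = 8·11^0
  c_6 = 8 = 8·11^0
  c_7 = 5 = 5·11^0
p-restricted factor λ_0 = (6, 8, 8, 4, 8, 8, 5)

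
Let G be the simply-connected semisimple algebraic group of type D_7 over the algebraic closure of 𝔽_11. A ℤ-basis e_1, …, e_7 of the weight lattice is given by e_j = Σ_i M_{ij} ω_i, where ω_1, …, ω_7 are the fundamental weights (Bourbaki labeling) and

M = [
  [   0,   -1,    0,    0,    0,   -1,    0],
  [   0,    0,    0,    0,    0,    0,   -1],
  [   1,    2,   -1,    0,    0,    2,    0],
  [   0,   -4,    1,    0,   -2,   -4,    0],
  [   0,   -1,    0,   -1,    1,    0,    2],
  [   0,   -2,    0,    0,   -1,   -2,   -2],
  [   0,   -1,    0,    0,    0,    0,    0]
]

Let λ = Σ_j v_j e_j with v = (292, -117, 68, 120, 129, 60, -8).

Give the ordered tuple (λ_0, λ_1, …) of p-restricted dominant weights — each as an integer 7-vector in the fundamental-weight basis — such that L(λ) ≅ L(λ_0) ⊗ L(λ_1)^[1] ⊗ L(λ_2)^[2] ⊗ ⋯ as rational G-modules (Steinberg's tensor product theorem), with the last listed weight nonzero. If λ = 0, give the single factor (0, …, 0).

ω-coordinates c = M·v, v = (292, -117, 68, 120, 129, 60, -8):
  c_1 = 0*292 + -1*-117 + 0*68 + 0*120 + 0*129 + -1*60 + 0*-8 = 57
  c_2 = 0*292 + 0*-117 + 0*68 + 0*120 + 0*129 + 0*60 + -1*-8 = 8
  c_3 = 1*292 + 2*-117 + -1*68 + 0*120 + 0*129 + 2*60 + 0*-8 = 110
  c_4 = 0*292 + -4*-117 + 1*68 + 0*120 + -2*129 + -4*60 + 0*-8 = 38
  c_5 = 0*292 + -1*-117 + 0*68 + -1*120 + 1*129 + 0*60 + 2*-8 = 110
  c_6 = 0*292 + -2*-117 + 0*68 + 0*120 + -1*129 + -2*60 + -2*-8 = 1
  c_7 = 0*292 + -1*-117 + 0*68 + 0*120 + 0*129 + 0*60 + 0*-8 = 117
Expand coordinatewise in base 11:
  c_1 = 57 = 2·11^0 + 5·11^1
  c_2 = 8 = 8·11^0
  c_3 = 110 = 0·11^0 + 10·11^1
  c_4 = 38 = 5·11^0 + 3·11^1
  c_5 = 110 = 0·11^0 + 10·11^1
  c_6 = 1 = 1·11^0
  c_7 = 117 = 7·11^0 + 10·11^1
Factor λ_0 = (2, 8, 0, 5, 0, 1, 7)
Factor λ_1 = (5, 0, 10, 3, 10, 0, 10)

((2, 8, 0, 5, 0, 1, 7), (5, 0, 10, 3, 10, 0, 10))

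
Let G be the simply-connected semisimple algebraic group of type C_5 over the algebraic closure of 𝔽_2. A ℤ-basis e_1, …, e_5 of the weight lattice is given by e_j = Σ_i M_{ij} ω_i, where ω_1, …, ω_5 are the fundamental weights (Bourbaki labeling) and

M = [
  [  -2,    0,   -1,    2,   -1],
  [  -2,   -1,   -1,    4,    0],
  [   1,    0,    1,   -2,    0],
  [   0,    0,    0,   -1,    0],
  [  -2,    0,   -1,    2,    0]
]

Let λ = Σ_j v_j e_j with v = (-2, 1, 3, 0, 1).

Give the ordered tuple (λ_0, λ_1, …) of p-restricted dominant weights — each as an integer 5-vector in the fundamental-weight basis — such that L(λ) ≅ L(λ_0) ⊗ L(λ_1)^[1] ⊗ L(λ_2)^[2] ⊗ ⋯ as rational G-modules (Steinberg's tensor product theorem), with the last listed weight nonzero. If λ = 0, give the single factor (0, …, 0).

Converting to the ω-basis (c_i = row i of M dotted with v = (-2, 1, 3, 0, 1)):
  c_1 = -2*-2 + 0*1 + -1*3 + 2*0 + -1*1 = 0
  c_2 = -2*-2 + -1*1 + -1*3 + 4*0 + 0*1 = 0
  c_3 = 1*-2 + 0*1 + 1*3 + -2*0 + 0*1 = 1
  c_4 = 0*-2 + 0*1 + 0*3 + -1*0 + 0*1 = 0
  c_5 = -2*-2 + 0*1 + -1*3 + 2*0 + 0*1 = 1
p = 2; digits c_i = Σ_j d_{ij}·2^j, 0 ≤ d_{ij} < 2:
  c_1 = 0
  c_2 = 0
  c_3 = 1 = 1·2^0
  c_4 = 0
  c_5 = 1 = 1·2^0
p-restricted factor λ_0 = (0, 0, 1, 0, 1)

((0, 0, 1, 0, 1),)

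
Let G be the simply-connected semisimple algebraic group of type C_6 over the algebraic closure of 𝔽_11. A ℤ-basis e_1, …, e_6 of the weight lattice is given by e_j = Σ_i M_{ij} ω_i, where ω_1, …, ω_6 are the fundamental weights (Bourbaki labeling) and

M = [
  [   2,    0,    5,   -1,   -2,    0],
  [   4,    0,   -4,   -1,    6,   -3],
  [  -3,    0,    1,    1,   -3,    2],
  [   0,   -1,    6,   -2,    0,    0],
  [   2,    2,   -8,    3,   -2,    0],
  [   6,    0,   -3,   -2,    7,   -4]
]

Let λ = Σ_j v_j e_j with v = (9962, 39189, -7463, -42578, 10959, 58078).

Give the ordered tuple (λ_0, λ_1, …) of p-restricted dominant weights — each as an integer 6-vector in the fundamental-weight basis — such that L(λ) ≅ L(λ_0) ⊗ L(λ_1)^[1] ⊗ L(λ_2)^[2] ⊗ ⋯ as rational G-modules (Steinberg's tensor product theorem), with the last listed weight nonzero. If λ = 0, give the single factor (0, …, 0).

((2, 3, 8, 1, 5, 3), (0, 4, 7, 9, 0, 9), (5, 9, 5, 9, 3, 8), (2, 2, 2, 0, 6, 8))

Change of basis e → ω: c = M·v where v = (9962, 39189, -7463, -42578, 10959, 58078):
  c_1 = 2·9962 + 0·39189 + (5)·(-7463) + (-1)·(-42578) + (-2)·(10959) + 0·58078 = 3269
  c_2 = 4·9962 + 0·39189 + (-4)·(-7463) + (-1)·(-42578) + 6·10959 + (-3)·(58078) = 3798
  c_3 = (-3)·(9962) + 0·39189 + (1)·(-7463) + (1)·(-42578) + (-3)·(10959) + 2·58078 = 3352
  c_4 = 0·9962 + (-1)·(39189) + (6)·(-7463) + (-2)·(-42578) + 0·10959 + 0·58078 = 1189
  c_5 = 2·9962 + 2·39189 + (-8)·(-7463) + (3)·(-42578) + (-2)·(10959) + 0·58078 = 8354
  c_6 = 6·9962 + 0·39189 + (-3)·(-7463) + (-2)·(-42578) + 7·10959 + (-4)·(58078) = 11718
Expand coordinatewise in base 11:
  c_1 = 3269 = 2·11^0 + 0·11^1 + 5·11^2 + 2·11^3
  c_2 = 3798 = 3·11^0 + 4·11^1 + 9·11^2 + 2·11^3
  c_3 = 3352 = 8·11^0 + 7·11^1 + 5·11^2 + 2·11^3
  c_4 = 1189 = 1·11^0 + 9·11^1 + 9·11^2
  c_5 = 8354 = 5·11^0 + 0·11^1 + 3·11^2 + 6·11^3
  c_6 = 11718 = 3·11^0 + 9·11^1 + 8·11^2 + 8·11^3
λ_0 = (2, 3, 8, 1, 5, 3)
λ_1 = (0, 4, 7, 9, 0, 9)
λ_2 = (5, 9, 5, 9, 3, 8)
λ_3 = (2, 2, 2, 0, 6, 8)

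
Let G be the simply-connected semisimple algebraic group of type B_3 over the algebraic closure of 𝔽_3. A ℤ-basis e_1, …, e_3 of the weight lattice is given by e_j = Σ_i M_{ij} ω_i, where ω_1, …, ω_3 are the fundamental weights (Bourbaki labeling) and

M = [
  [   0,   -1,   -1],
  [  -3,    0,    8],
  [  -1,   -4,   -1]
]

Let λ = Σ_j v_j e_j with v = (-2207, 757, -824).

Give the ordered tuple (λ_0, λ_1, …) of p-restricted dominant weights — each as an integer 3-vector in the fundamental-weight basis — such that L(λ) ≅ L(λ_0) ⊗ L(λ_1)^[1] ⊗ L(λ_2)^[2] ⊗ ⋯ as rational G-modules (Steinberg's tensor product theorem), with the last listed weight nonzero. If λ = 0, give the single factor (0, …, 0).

((1, 2, 0), (1, 0, 1), (1, 0, 0), (2, 1, 0))

ω-coordinates c = M·v, v = (-2207, 757, -824):
  c_1 = 0*-2207 + -1*757 + -1*-824 = 67
  c_2 = -3*-2207 + 0*757 + 8*-824 = 29
  c_3 = -1*-2207 + -4*757 + -1*-824 = 3
Expand coordinatewise in base 3:
  c_1 = 67 = 1·3^0 + 1·3^1 + 1·3^2 + 2·3^3
  c_2 = 29 = 2·3^0 + 0·3^1 + 0·3^2 + 1·3^3
  c_3 = 3 = 0·3^0 + 1·3^1
p-restricted factor λ_0 = (1, 2, 0)
p-restricted factor λ_1 = (1, 0, 1)
p-restricted factor λ_2 = (1, 0, 0)
p-restricted factor λ_3 = (2, 1, 0)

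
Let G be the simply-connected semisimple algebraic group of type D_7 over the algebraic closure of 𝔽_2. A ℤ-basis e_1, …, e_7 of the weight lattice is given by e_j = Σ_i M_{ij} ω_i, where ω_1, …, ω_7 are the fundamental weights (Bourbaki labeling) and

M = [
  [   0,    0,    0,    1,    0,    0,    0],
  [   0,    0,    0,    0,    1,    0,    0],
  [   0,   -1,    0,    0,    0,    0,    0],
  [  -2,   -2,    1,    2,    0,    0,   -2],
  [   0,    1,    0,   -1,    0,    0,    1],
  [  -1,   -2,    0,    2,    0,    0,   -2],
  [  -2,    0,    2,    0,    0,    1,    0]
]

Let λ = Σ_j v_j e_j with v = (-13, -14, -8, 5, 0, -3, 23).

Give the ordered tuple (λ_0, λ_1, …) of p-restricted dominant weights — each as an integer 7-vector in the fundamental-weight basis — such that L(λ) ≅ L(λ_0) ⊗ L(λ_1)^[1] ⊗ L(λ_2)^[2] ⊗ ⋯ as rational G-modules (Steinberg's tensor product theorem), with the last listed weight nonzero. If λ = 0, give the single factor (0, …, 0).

((1, 0, 0, 0, 0, 1, 1), (0, 0, 1, 1, 0, 0, 1), (1, 0, 1, 0, 1, 1, 1), (0, 0, 1, 1, 0, 0, 0))

Converting to the ω-basis (c_i = row i of M dotted with v = (-13, -14, -8, 5, 0, -3, 23)):
  c_1 = (0)·(-13) + (0)·(-14) + (0)·(-8) + (1)·(5) + (0)·(0) + (0)·(-3) + (0)·(23) = 5
  c_2 = (0)·(-13) + (0)·(-14) + (0)·(-8) + (0)·(5) + (1)·(0) + (0)·(-3) + (0)·(23) = 0
  c_3 = (0)·(-13) + (-1)·(-14) + (0)·(-8) + (0)·(5) + (0)·(0) + (0)·(-3) + (0)·(23) = 14
  c_4 = (-2)·(-13) + (-2)·(-14) + (1)·(-8) + (2)·(5) + (0)·(0) + (0)·(-3) + (-2)·(23) = 10
  c_5 = (0)·(-13) + (1)·(-14) + (0)·(-8) + (-1)·(5) + (0)·(0) + (0)·(-3) + (1)·(23) = 4
  c_6 = (-1)·(-13) + (-2)·(-14) + (0)·(-8) + (2)·(5) + (0)·(0) + (0)·(-3) + (-2)·(23) = 5
  c_7 = (-2)·(-13) + (0)·(-14) + (2)·(-8) + (0)·(5) + (0)·(0) + (1)·(-3) + (0)·(23) = 7
Writing each c_i in base p = 2:
  c_1 = 5 = 1·2^0 + 0·2^1 + 1·2^2
  c_2 = 0
  c_3 = 14 = 0·2^0 + 1·2^1 + 1·2^2 + 1·2^3
  c_4 = 10 = 0·2^0 + 1·2^1 + 0·2^2 + 1·2^3
  c_5 = 4 = 0·2^0 + 0·2^1 + 1·2^2
  c_6 = 5 = 1·2^0 + 0·2^1 + 1·2^2
  c_7 = 7 = 1·2^0 + 1·2^1 + 1·2^2
λ_0 = (1, 0, 0, 0, 0, 1, 1)
λ_1 = (0, 0, 1, 1, 0, 0, 1)
λ_2 = (1, 0, 1, 0, 1, 1, 1)
λ_3 = (0, 0, 1, 1, 0, 0, 0)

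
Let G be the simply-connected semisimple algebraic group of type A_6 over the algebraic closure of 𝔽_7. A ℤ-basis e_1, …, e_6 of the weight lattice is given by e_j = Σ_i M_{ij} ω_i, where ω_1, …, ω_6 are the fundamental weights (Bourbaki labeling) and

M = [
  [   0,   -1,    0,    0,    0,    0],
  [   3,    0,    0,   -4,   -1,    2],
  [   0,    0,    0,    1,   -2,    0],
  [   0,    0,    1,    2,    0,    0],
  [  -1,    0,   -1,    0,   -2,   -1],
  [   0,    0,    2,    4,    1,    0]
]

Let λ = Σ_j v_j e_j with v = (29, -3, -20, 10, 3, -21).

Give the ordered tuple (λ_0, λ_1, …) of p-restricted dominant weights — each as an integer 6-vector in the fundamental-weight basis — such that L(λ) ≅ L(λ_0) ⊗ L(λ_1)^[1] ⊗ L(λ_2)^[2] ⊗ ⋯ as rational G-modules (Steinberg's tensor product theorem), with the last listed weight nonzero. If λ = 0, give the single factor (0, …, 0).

In the fundamental-weight basis, λ has coordinates c = M·v (v = (29, -3, -20, 10, 3, -21)):
  c_1 = 0·29 + (-1)·(-3) + (0)·(-20) + 0·10 + 0·3 + (0)·(-21) = 3
  c_2 = 3·29 + (0)·(-3) + (0)·(-20) + (-4)·(10) + (-1)·(3) + (2)·(-21) = 2
  c_3 = 0·29 + (0)·(-3) + (0)·(-20) + 1·10 + (-2)·(3) + (0)·(-21) = 4
  c_4 = 0·29 + (0)·(-3) + (1)·(-20) + 2·10 + 0·3 + (0)·(-21) = 0
  c_5 = (-1)·(29) + (0)·(-3) + (-1)·(-20) + 0·10 + (-2)·(3) + (-1)·(-21) = 6
  c_6 = 0·29 + (0)·(-3) + (2)·(-20) + 4·10 + 1·3 + (0)·(-21) = 3
Base-7 expansion of each c_i:
  c_1 = 3 = 3·7^0
  c_2 = 2 = 2·7^0
  c_3 = 4 = 4·7^0
  c_4 = 0
  c_5 = 6 = 6·7^0
  c_6 = 3 = 3·7^0
λ_0 = (3, 2, 4, 0, 6, 3)

((3, 2, 4, 0, 6, 3),)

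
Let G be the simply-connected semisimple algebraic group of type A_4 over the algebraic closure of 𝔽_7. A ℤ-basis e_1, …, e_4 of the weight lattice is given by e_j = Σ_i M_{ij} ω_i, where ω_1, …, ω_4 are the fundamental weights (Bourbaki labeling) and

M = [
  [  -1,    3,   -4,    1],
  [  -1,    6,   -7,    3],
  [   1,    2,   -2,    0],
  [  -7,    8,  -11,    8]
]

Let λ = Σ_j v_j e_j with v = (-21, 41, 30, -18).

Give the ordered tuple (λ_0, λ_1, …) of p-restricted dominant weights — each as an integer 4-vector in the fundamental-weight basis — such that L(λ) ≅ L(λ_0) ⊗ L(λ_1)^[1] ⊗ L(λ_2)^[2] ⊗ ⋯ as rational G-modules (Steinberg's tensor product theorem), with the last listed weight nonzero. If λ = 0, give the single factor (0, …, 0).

((6, 3, 1, 1),)

Converting to the ω-basis (c_i = row i of M dotted with v = (-21, 41, 30, -18)):
  c_1 = (-1)·(-21) + (3)·(41) + (-4)·(30) + (1)·(-18) = 6
  c_2 = (-1)·(-21) + (6)·(41) + (-7)·(30) + (3)·(-18) = 3
  c_3 = (1)·(-21) + (2)·(41) + (-2)·(30) + (0)·(-18) = 1
  c_4 = (-7)·(-21) + (8)·(41) + (-11)·(30) + (8)·(-18) = 1
Writing each c_i in base p = 7:
  c_1 = 6 = 6·7^0
  c_2 = 3 = 3·7^0
  c_3 = 1 = 1·7^0
  c_4 = 1 = 1·7^0
Factor λ_0 = (6, 3, 1, 1)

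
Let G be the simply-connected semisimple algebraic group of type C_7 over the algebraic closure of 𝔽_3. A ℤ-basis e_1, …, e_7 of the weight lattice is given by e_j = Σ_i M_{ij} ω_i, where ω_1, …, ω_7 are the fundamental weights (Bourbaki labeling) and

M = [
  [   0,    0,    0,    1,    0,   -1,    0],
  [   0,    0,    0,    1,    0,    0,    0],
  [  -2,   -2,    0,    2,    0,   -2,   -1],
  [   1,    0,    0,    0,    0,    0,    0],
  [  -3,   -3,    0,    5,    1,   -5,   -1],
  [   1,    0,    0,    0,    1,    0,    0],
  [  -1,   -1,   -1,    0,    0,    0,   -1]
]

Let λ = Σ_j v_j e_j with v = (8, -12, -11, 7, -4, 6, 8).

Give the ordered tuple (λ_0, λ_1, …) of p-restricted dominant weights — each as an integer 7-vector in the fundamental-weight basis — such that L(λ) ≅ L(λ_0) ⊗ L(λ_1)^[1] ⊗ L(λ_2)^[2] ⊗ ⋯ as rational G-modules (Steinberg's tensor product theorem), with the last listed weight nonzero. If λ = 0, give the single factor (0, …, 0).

((1, 1, 2, 2, 2, 1, 1), (0, 2, 0, 2, 1, 1, 2))

ω-coordinates c = M·v, v = (8, -12, -11, 7, -4, 6, 8):
  c_1 = (0)·(8) + (0)·(-12) + (0)·(-11) + (1)·(7) + (0)·(-4) + (-1)·(6) + (0)·(8) = 1
  c_2 = (0)·(8) + (0)·(-12) + (0)·(-11) + (1)·(7) + (0)·(-4) + (0)·(6) + (0)·(8) = 7
  c_3 = (-2)·(8) + (-2)·(-12) + (0)·(-11) + (2)·(7) + (0)·(-4) + (-2)·(6) + (-1)·(8) = 2
  c_4 = (1)·(8) + (0)·(-12) + (0)·(-11) + (0)·(7) + (0)·(-4) + (0)·(6) + (0)·(8) = 8
  c_5 = (-3)·(8) + (-3)·(-12) + (0)·(-11) + (5)·(7) + (1)·(-4) + (-5)·(6) + (-1)·(8) = 5
  c_6 = (1)·(8) + (0)·(-12) + (0)·(-11) + (0)·(7) + (1)·(-4) + (0)·(6) + (0)·(8) = 4
  c_7 = (-1)·(8) + (-1)·(-12) + (-1)·(-11) + (0)·(7) + (0)·(-4) + (0)·(6) + (-1)·(8) = 7
Base-3 expansion of each c_i:
  c_1 = 1 = 1·3^0
  c_2 = 7 = 1·3^0 + 2·3^1
  c_3 = 2 = 2·3^0
  c_4 = 8 = 2·3^0 + 2·3^1
  c_5 = 5 = 2·3^0 + 1·3^1
  c_6 = 4 = 1·3^0 + 1·3^1
  c_7 = 7 = 1·3^0 + 2·3^1
p-restricted factor λ_0 = (1, 1, 2, 2, 2, 1, 1)
p-restricted factor λ_1 = (0, 2, 0, 2, 1, 1, 2)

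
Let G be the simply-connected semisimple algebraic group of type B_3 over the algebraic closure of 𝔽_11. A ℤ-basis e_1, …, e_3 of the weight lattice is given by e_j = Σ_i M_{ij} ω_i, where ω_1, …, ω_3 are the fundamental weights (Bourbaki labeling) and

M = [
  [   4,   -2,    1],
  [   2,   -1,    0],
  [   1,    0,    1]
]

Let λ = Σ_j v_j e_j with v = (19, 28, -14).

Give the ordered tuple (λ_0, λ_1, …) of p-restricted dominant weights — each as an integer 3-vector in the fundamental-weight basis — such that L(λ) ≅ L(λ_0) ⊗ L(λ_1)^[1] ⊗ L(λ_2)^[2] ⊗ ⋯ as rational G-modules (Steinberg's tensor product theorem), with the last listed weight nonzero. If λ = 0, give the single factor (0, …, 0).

Converting to the ω-basis (c_i = row i of M dotted with v = (19, 28, -14)):
  c_1 = 4*19 + -2*28 + 1*-14 = 6
  c_2 = 2*19 + -1*28 + 0*-14 = 10
  c_3 = 1*19 + 0*28 + 1*-14 = 5
Expand coordinatewise in base 11:
  c_1 = 6 = 6·11^0
  c_2 = 10 = 10·11^0
  c_3 = 5 = 5·11^0
p-restricted factor λ_0 = (6, 10, 5)

((6, 10, 5),)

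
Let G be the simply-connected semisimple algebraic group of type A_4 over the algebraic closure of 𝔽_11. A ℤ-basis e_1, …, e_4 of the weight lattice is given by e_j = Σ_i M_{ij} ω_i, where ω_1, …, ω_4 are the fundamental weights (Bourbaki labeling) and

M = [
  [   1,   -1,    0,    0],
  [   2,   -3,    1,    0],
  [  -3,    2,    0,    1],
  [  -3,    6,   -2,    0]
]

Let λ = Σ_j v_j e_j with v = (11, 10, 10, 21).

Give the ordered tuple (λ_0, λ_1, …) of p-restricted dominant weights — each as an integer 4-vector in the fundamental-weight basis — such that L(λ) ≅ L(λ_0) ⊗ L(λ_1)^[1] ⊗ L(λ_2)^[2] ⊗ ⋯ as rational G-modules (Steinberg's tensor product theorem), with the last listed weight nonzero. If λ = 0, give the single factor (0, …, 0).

In the fundamental-weight basis, λ has coordinates c = M·v (v = (11, 10, 10, 21)):
  c_1 = 1·11 + (-1)·(10) + 0·10 + 0·21 = 1
  c_2 = 2·11 + (-3)·(10) + 1·10 + 0·21 = 2
  c_3 = (-3)·(11) + 2·10 + 0·10 + 1·21 = 8
  c_4 = (-3)·(11) + 6·10 + (-2)·(10) + 0·21 = 7
Expand coordinatewise in base 11:
  c_1 = 1 = 1·11^0
  c_2 = 2 = 2·11^0
  c_3 = 8 = 8·11^0
  c_4 = 7 = 7·11^0
Factor λ_0 = (1, 2, 8, 7)

((1, 2, 8, 7),)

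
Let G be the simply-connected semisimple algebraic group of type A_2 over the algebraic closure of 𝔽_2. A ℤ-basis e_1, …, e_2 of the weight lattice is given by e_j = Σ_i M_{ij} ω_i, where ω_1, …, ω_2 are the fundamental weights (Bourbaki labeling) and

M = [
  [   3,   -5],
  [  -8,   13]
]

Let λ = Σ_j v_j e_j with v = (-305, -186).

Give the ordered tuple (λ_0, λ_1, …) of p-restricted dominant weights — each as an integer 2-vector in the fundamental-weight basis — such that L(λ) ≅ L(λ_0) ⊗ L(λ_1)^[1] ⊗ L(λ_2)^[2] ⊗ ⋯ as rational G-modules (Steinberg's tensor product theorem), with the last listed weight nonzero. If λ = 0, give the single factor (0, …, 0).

((1, 0), (1, 1), (1, 1), (1, 0), (0, 1))

Compute c_i = Σ_j M_{ij} v_j with v = (-305, -186):
  c_1 = 3*-305 + -5*-186 = 15
  c_2 = -8*-305 + 13*-186 = 22
Writing each c_i in base p = 2:
  c_1 = 15 = 1·2^0 + 1·2^1 + 1·2^2 + 1·2^3
  c_2 = 22 = 0·2^0 + 1·2^1 + 1·2^2 + 0·2^3 + 1·2^4
p-restricted factor λ_0 = (1, 0)
p-restricted factor λ_1 = (1, 1)
p-restricted factor λ_2 = (1, 1)
p-restricted factor λ_3 = (1, 0)
p-restricted factor λ_4 = (0, 1)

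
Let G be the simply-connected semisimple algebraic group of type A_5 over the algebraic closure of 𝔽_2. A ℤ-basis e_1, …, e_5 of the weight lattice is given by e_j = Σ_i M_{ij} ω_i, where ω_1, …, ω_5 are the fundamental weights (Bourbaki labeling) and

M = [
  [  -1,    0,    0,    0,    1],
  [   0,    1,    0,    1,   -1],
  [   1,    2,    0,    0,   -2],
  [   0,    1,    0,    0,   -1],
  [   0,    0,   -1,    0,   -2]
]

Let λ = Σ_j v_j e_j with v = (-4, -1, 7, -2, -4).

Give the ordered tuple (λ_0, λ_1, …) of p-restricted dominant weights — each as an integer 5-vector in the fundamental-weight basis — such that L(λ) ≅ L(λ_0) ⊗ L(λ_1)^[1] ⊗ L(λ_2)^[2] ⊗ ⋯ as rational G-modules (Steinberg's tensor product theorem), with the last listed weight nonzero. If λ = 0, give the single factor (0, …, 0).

Change of basis e → ω: c = M·v where v = (-4, -1, 7, -2, -4):
  c_1 = (-1)·(-4) + (0)·(-1) + 0·7 + (0)·(-2) + (1)·(-4) = 0
  c_2 = (0)·(-4) + (1)·(-1) + 0·7 + (1)·(-2) + (-1)·(-4) = 1
  c_3 = (1)·(-4) + (2)·(-1) + 0·7 + (0)·(-2) + (-2)·(-4) = 2
  c_4 = (0)·(-4) + (1)·(-1) + 0·7 + (0)·(-2) + (-1)·(-4) = 3
  c_5 = (0)·(-4) + (0)·(-1) + (-1)·(7) + (0)·(-2) + (-2)·(-4) = 1
Base-2 expansion of each c_i:
  c_1 = 0
  c_2 = 1 = 1·2^0
  c_3 = 2 = 0·2^0 + 1·2^1
  c_4 = 3 = 1·2^0 + 1·2^1
  c_5 = 1 = 1·2^0
λ_0 = (0, 1, 0, 1, 1)
λ_1 = (0, 0, 1, 1, 0)

((0, 1, 0, 1, 1), (0, 0, 1, 1, 0))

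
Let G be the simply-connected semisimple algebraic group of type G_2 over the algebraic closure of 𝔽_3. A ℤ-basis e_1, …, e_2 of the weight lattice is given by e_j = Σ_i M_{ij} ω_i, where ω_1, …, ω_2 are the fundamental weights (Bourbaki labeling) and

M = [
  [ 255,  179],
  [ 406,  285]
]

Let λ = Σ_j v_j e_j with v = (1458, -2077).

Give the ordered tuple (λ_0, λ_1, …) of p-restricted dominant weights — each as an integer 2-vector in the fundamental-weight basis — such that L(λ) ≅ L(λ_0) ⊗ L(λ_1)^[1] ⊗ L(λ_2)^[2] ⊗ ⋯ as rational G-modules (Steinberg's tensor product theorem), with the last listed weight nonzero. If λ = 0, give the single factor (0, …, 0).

Change of basis e → ω: c = M·v where v = (1458, -2077):
  c_1 = 255·1458 + (179)·(-2077) = 7
  c_2 = 406·1458 + (285)·(-2077) = 3
Base-3 expansion of each c_i:
  c_1 = 7 = 1·3^0 + 2·3^1
  c_2 = 3 = 0·3^0 + 1·3^1
Factor λ_0 = (1, 0)
Factor λ_1 = (2, 1)

((1, 0), (2, 1))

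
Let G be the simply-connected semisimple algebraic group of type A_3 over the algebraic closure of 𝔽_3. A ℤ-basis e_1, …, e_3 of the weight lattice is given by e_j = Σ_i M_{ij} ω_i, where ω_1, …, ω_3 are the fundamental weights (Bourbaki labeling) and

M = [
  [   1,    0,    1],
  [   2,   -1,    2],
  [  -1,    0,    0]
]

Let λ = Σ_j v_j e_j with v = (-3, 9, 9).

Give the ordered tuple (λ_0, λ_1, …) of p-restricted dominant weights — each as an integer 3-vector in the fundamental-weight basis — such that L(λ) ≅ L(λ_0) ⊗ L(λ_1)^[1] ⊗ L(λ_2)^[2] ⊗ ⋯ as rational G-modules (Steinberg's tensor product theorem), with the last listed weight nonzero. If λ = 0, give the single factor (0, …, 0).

Converting to the ω-basis (c_i = row i of M dotted with v = (-3, 9, 9)):
  c_1 = 1*-3 + 0*9 + 1*9 = 6
  c_2 = 2*-3 + -1*9 + 2*9 = 3
  c_3 = -1*-3 + 0*9 + 0*9 = 3
Base-3 expansion of each c_i:
  c_1 = 6 = 0·3^0 + 2·3^1
  c_2 = 3 = 0·3^0 + 1·3^1
  c_3 = 3 = 0·3^0 + 1·3^1
Factor λ_0 = (0, 0, 0)
Factor λ_1 = (2, 1, 1)

((0, 0, 0), (2, 1, 1))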